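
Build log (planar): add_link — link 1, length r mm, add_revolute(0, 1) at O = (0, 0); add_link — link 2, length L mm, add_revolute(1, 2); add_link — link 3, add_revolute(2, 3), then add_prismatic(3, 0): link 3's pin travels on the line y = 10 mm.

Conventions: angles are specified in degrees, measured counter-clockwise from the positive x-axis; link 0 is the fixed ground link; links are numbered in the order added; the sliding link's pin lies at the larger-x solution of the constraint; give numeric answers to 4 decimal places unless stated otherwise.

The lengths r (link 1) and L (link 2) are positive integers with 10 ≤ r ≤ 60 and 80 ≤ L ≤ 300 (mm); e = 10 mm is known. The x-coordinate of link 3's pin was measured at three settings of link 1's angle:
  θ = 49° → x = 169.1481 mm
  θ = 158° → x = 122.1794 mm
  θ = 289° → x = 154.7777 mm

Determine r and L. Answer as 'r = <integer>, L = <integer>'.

constraint per measurement: (x − r cos θ)² + (r sin θ − e)² = L²
subtracting the θ₁ and θ₂ equations cancels the r² and L² terms:
r = (x₁² − x₂²) / (2[(x₁cos θ₁ + e sin θ₁) − (x₂cos θ₂ + e sin θ₂)]) = 30.0000 → r = 30
L² = (x₁ − r cos θ₁)² + (r sin θ₁ − e)² = 22499.9857 → L = 150.0000 → L = 150
check at θ₃=289°: x = 154.7777 (printed 154.7777) ✓

r = 30, L = 150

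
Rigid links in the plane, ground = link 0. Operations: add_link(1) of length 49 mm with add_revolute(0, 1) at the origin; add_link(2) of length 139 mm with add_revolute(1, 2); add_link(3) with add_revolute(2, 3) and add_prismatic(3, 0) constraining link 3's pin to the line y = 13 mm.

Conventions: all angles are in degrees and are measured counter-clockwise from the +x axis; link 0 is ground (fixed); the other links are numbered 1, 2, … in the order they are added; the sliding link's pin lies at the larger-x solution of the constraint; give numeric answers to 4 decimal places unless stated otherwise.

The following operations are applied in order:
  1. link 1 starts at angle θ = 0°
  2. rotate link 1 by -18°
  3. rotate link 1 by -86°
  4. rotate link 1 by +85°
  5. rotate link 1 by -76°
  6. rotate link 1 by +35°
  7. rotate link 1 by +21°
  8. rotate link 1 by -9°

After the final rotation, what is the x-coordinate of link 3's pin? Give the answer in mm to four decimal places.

geometry: r = 49 mm, L = 139 mm, e = 13 mm; θ starts at 0°
rotate link 1 by -18°: θ ← 0° -18° = -18°
rotate link 1 by -86°: θ ← -18° -86° = -104°
rotate link 1 by +85°: θ ← -104° +85° = -19°
rotate link 1 by -76°: θ ← -19° -76° = -95°
rotate link 1 by +35°: θ ← -95° +35° = -60°
rotate link 1 by +21°: θ ← -60° +21° = -39°
rotate link 1 by -9°: θ ← -39° -9° = -48°
crank pin P = (r cos θ, r sin θ) = (32.787400, -36.414096)
h = r sin θ − e = -36.414096 − 13 = -49.414096
x = r cos θ + √(L² − h²) = 32.787400 + 129.920157 = 162.707556

162.7076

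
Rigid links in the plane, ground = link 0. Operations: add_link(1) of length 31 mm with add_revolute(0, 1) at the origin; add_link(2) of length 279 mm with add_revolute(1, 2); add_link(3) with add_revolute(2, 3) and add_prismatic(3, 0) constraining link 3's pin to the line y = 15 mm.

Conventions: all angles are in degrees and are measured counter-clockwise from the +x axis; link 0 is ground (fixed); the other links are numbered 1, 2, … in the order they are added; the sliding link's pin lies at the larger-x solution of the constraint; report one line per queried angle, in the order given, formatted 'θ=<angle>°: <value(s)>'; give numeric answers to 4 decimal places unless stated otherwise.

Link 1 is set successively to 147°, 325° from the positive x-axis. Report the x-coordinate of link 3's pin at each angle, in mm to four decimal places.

geometry: r = 31 mm, L = 279 mm, e = 15 mm
θ=147°: crank pin P = (r cos θ, r sin θ) = (-25.998788, 16.883810)
θ=147°: h = r sin θ − e = 16.883810 − 15 = 1.883810
θ=147°: x = r cos θ + √(L² − h²) = -25.998788 + 278.993640 = 252.994853
θ=325°: crank pin P = (r cos θ, r sin θ) = (25.393713, -17.780870)
θ=325°: h = r sin θ − e = -17.780870 − 15 = -32.780870
θ=325°: x = r cos θ + √(L² − h²) = 25.393713 + 277.067527 = 302.461241

θ=147°: 252.9949
θ=325°: 302.4612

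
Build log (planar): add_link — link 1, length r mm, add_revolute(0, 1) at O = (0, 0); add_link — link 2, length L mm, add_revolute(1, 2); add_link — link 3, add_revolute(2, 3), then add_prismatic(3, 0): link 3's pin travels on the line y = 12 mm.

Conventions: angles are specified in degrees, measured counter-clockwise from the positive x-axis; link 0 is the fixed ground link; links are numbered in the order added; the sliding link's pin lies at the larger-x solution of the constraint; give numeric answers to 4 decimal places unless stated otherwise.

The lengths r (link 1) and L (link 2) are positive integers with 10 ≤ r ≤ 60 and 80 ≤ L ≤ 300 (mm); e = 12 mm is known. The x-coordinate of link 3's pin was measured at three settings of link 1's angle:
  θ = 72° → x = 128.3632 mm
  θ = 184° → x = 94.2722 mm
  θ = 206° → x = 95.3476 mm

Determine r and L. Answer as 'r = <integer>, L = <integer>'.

constraint per measurement: (x − r cos θ)² + (r sin θ − e)² = L²
subtracting the θ₁ and θ₂ equations cancels the r² and L² terms:
r = (x₁² − x₂²) / (2[(x₁cos θ₁ + e sin θ₁) − (x₂cos θ₂ + e sin θ₂)]) = 26.0000 → r = 26
L² = (x₁ − r cos θ₁)² + (r sin θ₁ − e)² = 14640.9985 → L = 121.0000 → L = 121
check at θ₃=206°: x = 95.3476 (printed 95.3476) ✓

r = 26, L = 121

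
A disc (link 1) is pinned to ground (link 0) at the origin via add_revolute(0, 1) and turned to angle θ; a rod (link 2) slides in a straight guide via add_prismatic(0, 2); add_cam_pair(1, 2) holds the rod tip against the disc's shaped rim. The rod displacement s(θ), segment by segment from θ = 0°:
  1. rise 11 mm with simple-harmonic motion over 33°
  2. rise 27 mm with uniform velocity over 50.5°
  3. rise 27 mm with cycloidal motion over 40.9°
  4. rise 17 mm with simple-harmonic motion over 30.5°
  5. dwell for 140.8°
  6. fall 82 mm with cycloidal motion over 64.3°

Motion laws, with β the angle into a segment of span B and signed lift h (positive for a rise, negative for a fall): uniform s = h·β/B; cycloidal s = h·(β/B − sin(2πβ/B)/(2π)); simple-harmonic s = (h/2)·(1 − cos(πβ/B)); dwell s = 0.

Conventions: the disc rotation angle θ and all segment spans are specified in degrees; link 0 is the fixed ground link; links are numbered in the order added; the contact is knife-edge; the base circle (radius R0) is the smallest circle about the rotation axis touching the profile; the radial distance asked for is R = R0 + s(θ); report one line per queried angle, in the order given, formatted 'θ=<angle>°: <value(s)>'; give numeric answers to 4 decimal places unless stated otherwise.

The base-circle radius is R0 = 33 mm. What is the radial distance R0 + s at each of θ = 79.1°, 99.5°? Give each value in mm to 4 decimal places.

segment 1 (0° to 33°, simple-harmonic, h = 11) is passed completely: s = 0.0000 + (11) = 11.0000
θ = 79.1° falls in segment 2 (33° to 83.5°, uniform, h = 27): β = 79.1 − 33 = 46.1°, B = 50.5°; Δs = 27·46.1/50.5 = 24.6475; s = 11.0000 + 24.6475 = 35.6475
segment 2 (33° to 83.5°, uniform, h = 27) is passed completely: s = 11.0000 + (27) = 38.0000
θ = 99.5° falls in segment 3 (83.5° to 124.4°, cycloidal, h = 27): β = 99.5 − 83.5 = 16°, B = 40.9°; Δs = 27·(0.3912 − sin(2π·0.3912)/(2π)) = 7.8482; s = 38.0000 + 7.8482 = 45.8482
θ=79.1°: R = R0 + s = 33 + 35.6475 = 68.6475
θ=99.5°: R = R0 + s = 33 + 45.8482 = 78.8482

θ=79.1°: 68.6475
θ=99.5°: 78.8482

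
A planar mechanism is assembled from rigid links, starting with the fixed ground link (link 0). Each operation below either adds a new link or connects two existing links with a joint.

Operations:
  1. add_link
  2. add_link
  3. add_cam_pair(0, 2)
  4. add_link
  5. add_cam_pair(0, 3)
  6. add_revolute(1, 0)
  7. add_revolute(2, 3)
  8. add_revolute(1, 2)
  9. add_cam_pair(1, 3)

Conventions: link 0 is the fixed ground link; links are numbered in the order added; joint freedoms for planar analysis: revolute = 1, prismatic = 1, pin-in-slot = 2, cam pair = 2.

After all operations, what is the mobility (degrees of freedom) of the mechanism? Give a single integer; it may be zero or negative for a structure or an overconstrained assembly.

ground; <1,0,0>
#1 <2,0,0>
#2 <3,0,0>
C:0↔2 J2 <3,0,1>
#3 <4,0,1>
C:0↔3 J2 <4,0,2>
R:1↔0 J1 <4,1,2>
R:2↔3 J1 <4,2,2>
R:1↔2 J1 <4,3,2>
C:1↔3 J2 <4,3,3>
3×3 − 2×3 − 1×3 = 0

M = 0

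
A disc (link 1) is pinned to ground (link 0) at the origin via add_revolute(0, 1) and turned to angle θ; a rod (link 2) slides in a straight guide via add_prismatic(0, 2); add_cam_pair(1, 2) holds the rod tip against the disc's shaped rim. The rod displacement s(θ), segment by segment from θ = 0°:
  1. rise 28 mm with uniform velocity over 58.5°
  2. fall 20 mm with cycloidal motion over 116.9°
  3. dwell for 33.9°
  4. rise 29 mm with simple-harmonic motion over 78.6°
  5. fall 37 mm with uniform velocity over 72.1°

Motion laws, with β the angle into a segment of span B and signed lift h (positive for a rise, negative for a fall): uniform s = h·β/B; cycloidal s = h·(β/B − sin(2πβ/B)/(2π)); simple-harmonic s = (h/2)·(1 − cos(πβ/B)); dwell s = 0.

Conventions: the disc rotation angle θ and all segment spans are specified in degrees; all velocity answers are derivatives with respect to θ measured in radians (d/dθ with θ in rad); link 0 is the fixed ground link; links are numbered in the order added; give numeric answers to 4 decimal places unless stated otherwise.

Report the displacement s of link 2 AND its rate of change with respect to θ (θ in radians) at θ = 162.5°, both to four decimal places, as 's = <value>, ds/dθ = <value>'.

segment 1 (0° to 58.5°, uniform, h = 28) is passed completely: s = 0.0000 + (28) = 28.0000
θ = 162.5° falls in segment 2 (58.5° to 175.4°, cycloidal, h = -20): β = 162.5 − 58.5 = 104°, B = 116.9°; Δs = -20·(0.8896 − sin(2π·0.8896)/(2π)) = -19.8274; s = 28.0000 − 19.8274 = 8.1726
velocity in seg [58.5°–175.4°] (cycloidal), θ in radians: β = 104° = 1.8151 rad, B = 116.9° = 2.0403 rad; ds/dθ = (h/B)(1 − cos(2πβ/B)) = ((-20)/2.0403)(1 − cos(2π·0.8896)) = -2.263338 mm/rad

s = 8.1726, ds/dθ = -2.2633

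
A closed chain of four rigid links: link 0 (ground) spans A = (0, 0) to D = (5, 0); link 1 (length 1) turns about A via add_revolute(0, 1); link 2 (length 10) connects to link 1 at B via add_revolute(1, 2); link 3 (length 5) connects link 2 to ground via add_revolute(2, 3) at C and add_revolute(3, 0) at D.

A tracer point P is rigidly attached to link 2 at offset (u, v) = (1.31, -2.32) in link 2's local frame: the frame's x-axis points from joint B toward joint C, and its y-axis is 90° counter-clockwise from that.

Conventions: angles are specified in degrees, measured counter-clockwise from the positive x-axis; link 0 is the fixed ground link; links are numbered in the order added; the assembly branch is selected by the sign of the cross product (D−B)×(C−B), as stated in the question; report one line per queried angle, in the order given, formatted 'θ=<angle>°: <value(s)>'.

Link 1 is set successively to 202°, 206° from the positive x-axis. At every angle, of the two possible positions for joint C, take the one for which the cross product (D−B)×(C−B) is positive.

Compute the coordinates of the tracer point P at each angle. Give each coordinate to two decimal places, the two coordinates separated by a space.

A=(0,0), D=(5.00,0)
θ=202°: B = A + 1.00·(cos202°, sin202°) = (-0.9272, -0.3746)
θ=202°: |BD| = 5.9390
θ=202°: circle(B,10.00) ∩ circle(D,5.00): a=9.2837, h=3.7166
θ=202°:   candidates: C₊=(8.1036,3.9202) cross=22.073; C₋=(8.5724,-3.4982) cross=-22.073
θ=202°:   branch + wants cross > 0 → take C=(8.1036,3.9202) (cross=22.073)
θ=202°: ex = (C−B)/|BC| = (0.9031,0.4295); ey = (-0.4295,0.9031)
θ=202°: P = B + 1.31·ex + -2.32·ey = (1.2522,-1.9071)
θ=206°: B = A + 1.00·(cos206°, sin206°) = (-0.8988, -0.4384)
θ=206°: |BD| = 5.9151
θ=206°: circle(B,10.00) ∩ circle(D,5.00): a=9.2973, h=3.6825
θ=206°:   candidates: C₊=(8.1000,3.9230) cross=21.782; C₋=(8.6458,-3.4217) cross=-21.782
θ=206°:   branch + wants cross > 0 → take C=(8.1000,3.9230) (cross=21.782)
θ=206°: ex = (C−B)/|BC| = (0.8999,0.4361); ey = (-0.4361,0.8999)
θ=206°: P = B + 1.31·ex + -2.32·ey = (1.2919,-1.9548)

θ=202°: 1.25 -1.91
θ=206°: 1.29 -1.95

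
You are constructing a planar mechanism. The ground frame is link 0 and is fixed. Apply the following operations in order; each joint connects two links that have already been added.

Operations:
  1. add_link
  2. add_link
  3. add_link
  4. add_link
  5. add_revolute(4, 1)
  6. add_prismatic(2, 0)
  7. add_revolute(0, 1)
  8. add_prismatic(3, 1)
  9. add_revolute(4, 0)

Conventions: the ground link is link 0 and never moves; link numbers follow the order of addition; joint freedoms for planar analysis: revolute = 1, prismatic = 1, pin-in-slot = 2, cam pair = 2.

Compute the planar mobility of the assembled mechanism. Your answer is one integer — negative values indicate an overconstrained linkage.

L=1 J1=0 J2=0
add link → L=2 J1=0 J2=0
add link → L=3 J1=0 J2=0
add link → L=4 J1=0 J2=0
add link → L=5 J1=0 J2=0
R@4,1 dof=1 J1 → L=5 J1=1 J2=0
P@2,0 dof=1 J1 → L=5 J1=2 J2=0
R@0,1 dof=1 J1 → L=5 J1=3 J2=0
P@3,1 dof=1 J1 → L=5 J1=4 J2=0
R@4,0 dof=1 J1 → L=5 J1=5 J2=0
M=3(L−1)−2J1−J2=3·4−2·5−0=2

M = 2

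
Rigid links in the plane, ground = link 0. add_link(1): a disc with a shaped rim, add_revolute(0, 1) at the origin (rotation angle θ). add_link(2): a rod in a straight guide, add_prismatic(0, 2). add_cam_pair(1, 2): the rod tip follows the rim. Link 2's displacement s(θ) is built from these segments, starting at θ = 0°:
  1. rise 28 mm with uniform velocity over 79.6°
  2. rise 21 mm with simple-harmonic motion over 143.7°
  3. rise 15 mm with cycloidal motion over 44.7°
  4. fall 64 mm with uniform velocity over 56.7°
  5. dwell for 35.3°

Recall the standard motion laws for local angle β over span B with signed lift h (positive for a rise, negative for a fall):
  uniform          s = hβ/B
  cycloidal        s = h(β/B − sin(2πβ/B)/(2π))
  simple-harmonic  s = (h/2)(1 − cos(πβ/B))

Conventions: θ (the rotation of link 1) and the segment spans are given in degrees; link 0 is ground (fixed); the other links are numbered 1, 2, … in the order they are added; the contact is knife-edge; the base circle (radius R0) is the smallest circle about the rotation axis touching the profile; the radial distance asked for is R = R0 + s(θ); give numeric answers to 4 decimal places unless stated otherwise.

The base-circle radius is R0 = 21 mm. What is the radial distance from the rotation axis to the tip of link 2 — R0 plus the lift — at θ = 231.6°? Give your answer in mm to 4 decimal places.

segment 1 (0° to 79.6°, uniform, h = 28) is passed completely: s = 0.0000 + (28) = 28.0000
segment 2 (79.6° to 223.3°, simple-harmonic, h = 21) is passed completely: s = 28.0000 + (21) = 49.0000
θ = 231.6° falls in segment 3 (223.3° to 268°, cycloidal, h = 15): β = 231.6 − 223.3 = 8.3°, B = 44.7°; Δs = 15·(0.1857 − sin(2π·0.1857)/(2π)) = 0.5902; s = 49.0000 + 0.5902 = 49.5902
R = R0 + s = 21 + 49.5902 = 70.5902

70.5902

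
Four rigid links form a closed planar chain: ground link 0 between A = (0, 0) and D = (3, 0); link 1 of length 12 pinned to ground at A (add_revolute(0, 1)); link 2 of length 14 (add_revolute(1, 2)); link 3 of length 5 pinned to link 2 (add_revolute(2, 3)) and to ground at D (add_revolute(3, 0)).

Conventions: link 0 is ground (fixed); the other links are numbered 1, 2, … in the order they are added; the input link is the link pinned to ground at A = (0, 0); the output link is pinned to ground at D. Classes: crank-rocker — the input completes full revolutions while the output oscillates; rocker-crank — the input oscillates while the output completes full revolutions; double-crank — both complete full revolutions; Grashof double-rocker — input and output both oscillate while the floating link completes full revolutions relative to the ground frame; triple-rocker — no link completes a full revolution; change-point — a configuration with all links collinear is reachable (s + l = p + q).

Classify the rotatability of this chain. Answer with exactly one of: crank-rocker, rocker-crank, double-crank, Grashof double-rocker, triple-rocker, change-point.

lengths: ground=3, input=12, coupler=14, output=5
sorted: s=3 (shortest), l=14 (longest), p+q=17
s + l = 17 vs p + q = 17
s + l = p + q → change-point (collinear configuration reachable)

change-point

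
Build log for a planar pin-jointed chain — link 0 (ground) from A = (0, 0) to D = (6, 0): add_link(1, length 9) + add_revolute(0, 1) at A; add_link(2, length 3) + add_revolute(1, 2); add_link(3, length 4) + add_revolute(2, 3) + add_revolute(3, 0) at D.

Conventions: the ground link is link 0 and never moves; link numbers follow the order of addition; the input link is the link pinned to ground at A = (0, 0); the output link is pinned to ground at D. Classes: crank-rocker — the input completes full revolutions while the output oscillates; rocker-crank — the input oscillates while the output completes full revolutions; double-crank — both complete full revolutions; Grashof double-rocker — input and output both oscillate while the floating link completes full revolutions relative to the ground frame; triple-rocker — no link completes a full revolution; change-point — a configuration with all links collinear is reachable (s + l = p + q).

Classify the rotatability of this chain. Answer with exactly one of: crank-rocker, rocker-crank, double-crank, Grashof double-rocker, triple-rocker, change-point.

lengths: ground=6, input=9, coupler=3, output=4
sorted: s=3 (shortest), l=9 (longest), p+q=10
s + l = 12 vs p + q = 10
s + l > p + q → non-Grashof → no link fully rotates → triple-rocker

triple-rocker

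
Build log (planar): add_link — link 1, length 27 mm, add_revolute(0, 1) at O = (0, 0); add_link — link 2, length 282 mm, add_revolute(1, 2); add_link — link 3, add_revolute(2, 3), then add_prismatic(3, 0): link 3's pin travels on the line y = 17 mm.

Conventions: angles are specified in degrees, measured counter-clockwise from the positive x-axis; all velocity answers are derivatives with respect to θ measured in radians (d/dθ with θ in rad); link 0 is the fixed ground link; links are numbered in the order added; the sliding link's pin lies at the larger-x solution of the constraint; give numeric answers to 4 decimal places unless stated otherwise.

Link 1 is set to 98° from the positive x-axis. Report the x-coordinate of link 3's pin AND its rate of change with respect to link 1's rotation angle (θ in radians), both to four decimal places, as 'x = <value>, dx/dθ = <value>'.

geometry: r = 27 mm, L = 282 mm, e = 17 mm
crank pin P = (r cos θ, r sin θ) = (-3.757674, 26.737238)
h = r sin θ − e = 26.737238 − 17 = 9.737238
x = r cos θ + √(L² − h²) = -3.757674 + 281.831840 = 278.074167
dx/dθ = −r sin θ − h·r cos θ/√(L² − h²) (θ in radians; h = 9.737238) = -26.607411

x = 278.0742, dx/dθ = -26.6074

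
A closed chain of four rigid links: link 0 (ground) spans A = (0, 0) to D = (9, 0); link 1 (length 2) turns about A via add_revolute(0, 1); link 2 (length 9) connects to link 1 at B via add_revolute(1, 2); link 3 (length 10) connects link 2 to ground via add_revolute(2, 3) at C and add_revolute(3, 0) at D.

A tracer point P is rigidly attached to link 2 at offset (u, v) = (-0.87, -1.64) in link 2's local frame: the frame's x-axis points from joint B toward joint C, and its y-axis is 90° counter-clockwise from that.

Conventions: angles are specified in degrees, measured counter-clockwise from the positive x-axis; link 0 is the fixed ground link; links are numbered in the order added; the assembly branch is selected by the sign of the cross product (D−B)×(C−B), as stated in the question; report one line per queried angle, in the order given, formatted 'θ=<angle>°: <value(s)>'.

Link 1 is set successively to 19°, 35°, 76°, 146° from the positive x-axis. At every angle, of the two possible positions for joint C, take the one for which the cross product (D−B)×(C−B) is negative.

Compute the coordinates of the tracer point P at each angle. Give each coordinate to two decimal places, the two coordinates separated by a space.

A=(0,0), D=(9.00,0)
θ=19°: B = A + 2.00·(cos19°, sin19°) = (1.8910, 0.6511)
θ=19°: |BD| = 7.1387
θ=19°: circle(B,9.00) ∩ circle(D,10.00): a=2.2386, h=8.7172
θ=19°:   candidates: C₊=(4.9154,9.1278) cross=62.229; C₋=(3.3252,-8.2339) cross=-62.229
θ=19°:   branch - wants cross < 0 → take C=(3.3252,-8.2339) (cross=-62.229)
θ=19°: ex = (C−B)/|BC| = (0.1594,-0.9872); ey = (0.9872,0.1594)
θ=19°: P = B + -0.87·ex + -1.64·ey = (0.1334,1.2487)
θ=35°: B = A + 2.00·(cos35°, sin35°) = (1.6383, 1.1472)
θ=35°: |BD| = 7.4505
θ=35°: circle(B,9.00) ∩ circle(D,10.00): a=2.4502, h=8.6601
θ=35°:   candidates: C₊=(5.3927,9.3267) cross=64.522; C₋=(2.7259,-7.7869) cross=-64.522
θ=35°:   branch - wants cross < 0 → take C=(2.7259,-7.7869) (cross=-64.522)
θ=35°: ex = (C−B)/|BC| = (0.1208,-0.9927); ey = (0.9927,0.1208)
θ=35°: P = B + -0.87·ex + -1.64·ey = (-0.0948,1.8126)
θ=76°: B = A + 2.00·(cos76°, sin76°) = (0.4838, 1.9406)
θ=76°: |BD| = 8.7345
θ=76°: circle(B,9.00) ∩ circle(D,10.00): a=3.2796, h=8.3812
θ=76°:   candidates: C₊=(5.5436,9.3837) cross=73.205; C₋=(1.8194,-6.9598) cross=-73.205
θ=76°:   branch - wants cross < 0 → take C=(1.8194,-6.9598) (cross=-73.205)
θ=76°: ex = (C−B)/|BC| = (0.1484,-0.9889); ey = (0.9889,0.1484)
θ=76°: P = B + -0.87·ex + -1.64·ey = (-1.2671,2.5576)
θ=146°: B = A + 2.00·(cos146°, sin146°) = (-1.6581, 1.1184)
θ=146°: |BD| = 10.7166
θ=146°: circle(B,9.00) ∩ circle(D,10.00): a=4.4718, h=7.8104
θ=146°:   candidates: C₊=(3.6044,8.4195) cross=83.701; C₋=(1.9742,-7.1161) cross=-83.701
θ=146°:   branch - wants cross < 0 → take C=(1.9742,-7.1161) (cross=-83.701)
θ=146°: ex = (C−B)/|BC| = (0.4036,-0.9149); ey = (0.9149,0.4036)
θ=146°: P = B + -0.87·ex + -1.64·ey = (-3.5097,1.2525)

θ=19°: 0.13 1.25
θ=35°: -0.09 1.81
θ=76°: -1.27 2.56
θ=146°: -3.51 1.25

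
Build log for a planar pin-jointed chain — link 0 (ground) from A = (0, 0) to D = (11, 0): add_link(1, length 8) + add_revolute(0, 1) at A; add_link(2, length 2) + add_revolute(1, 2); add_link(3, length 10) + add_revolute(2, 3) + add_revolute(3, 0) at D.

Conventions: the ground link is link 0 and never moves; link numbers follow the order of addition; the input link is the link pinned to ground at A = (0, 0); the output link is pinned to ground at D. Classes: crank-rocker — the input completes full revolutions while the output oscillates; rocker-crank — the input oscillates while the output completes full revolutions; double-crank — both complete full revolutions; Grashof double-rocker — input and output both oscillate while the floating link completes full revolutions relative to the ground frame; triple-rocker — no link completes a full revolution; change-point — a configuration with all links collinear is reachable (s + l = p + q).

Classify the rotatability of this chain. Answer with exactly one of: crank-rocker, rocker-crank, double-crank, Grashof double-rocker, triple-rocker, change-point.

lengths: ground=11, input=8, coupler=2, output=10
sorted: s=2 (shortest), l=11 (longest), p+q=18
s + l = 13 vs p + q = 18
s + l < p + q (Grashof) with shortest = coupler link → Grashof double-rocker

Grashof double-rocker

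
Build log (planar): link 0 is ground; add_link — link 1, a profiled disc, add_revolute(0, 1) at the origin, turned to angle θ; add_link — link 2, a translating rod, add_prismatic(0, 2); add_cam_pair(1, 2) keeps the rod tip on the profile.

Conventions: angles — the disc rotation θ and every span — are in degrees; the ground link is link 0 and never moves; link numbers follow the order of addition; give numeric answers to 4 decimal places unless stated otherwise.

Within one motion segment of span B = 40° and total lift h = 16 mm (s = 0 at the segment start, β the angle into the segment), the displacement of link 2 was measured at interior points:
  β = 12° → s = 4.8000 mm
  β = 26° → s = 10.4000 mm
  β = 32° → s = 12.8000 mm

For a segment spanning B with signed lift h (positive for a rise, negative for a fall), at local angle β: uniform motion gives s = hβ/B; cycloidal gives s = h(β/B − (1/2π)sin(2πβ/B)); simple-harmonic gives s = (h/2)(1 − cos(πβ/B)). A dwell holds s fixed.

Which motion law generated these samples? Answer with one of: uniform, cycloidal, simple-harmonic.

candidates at β/B = r: uniform s = h·r (linear in β); cycloidal s = h·(r − sin(2πr)/(2π)); simple-harmonic s = (h/2)(1 − cos(πr))
β=12°: printed 4.8000 | uniform 4.8000, cycloidal 2.3782, simple-harmonic 3.2977
β=26°: printed 10.4000 | uniform 10.4000, cycloidal 12.4601, simple-harmonic 11.6319
β=32°: printed 12.8000 | uniform 12.8000, cycloidal 15.2218, simple-harmonic 14.4721
only one law matches every sample → uniform

uniform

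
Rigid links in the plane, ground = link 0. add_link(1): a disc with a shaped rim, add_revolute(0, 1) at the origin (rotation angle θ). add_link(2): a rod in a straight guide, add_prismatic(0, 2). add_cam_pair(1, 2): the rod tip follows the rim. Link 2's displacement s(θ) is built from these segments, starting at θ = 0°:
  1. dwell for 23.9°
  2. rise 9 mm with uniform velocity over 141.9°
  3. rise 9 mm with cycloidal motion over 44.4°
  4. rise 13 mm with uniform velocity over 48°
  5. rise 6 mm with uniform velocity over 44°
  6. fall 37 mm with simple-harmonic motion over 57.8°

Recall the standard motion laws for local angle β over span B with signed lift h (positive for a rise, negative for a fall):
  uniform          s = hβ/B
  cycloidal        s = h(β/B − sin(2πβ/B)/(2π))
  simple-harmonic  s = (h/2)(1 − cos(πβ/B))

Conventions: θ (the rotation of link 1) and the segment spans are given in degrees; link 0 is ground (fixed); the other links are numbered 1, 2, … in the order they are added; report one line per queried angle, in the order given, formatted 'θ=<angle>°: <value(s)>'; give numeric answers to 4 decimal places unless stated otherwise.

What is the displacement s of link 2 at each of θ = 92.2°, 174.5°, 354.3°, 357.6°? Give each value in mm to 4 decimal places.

segment 1 (0° to 23.9°, dwell): s unchanged at 0.0000
θ = 92.2° falls in segment 2 (23.9° to 165.8°, uniform, h = 9): β = 92.2 − 23.9 = 68.3°, B = 141.9°; Δs = 9·68.3/141.9 = 4.3319; s = 0.0000 + 4.3319 = 4.3319
segment 2 (23.9° to 165.8°, uniform, h = 9) is passed completely: s = 0.0000 + (9) = 9.0000
θ = 174.5° falls in segment 3 (165.8° to 210.2°, cycloidal, h = 9): β = 174.5 − 165.8 = 8.7°, B = 44.4°; Δs = 9·(0.1959 − sin(2π·0.1959)/(2π)) = 0.4129; s = 9.0000 + 0.4129 = 9.4129
segment 3 (165.8° to 210.2°, cycloidal, h = 9) is passed completely: s = 9.0000 + (9) = 18.0000
segment 4 (210.2° to 258.2°, uniform, h = 13) is passed completely: s = 18.0000 + (13) = 31.0000
segment 5 (258.2° to 302.2°, uniform, h = 6) is passed completely: s = 31.0000 + (6) = 37.0000
θ = 354.3° falls in segment 6 (302.2° to 360°, simple-harmonic, h = -37): β = 354.3 − 302.2 = 52.1°, B = 57.8°; Δs = -37/2·(1 − cos(π·0.9014)) = -36.1192; s = 37.0000 − 36.1192 = 0.8808
θ = 357.6° falls in segment 6 (302.2° to 360°, simple-harmonic, h = -37): β = 357.6 − 302.2 = 55.4°, B = 57.8°; Δs = -37/2·(1 − cos(π·0.9585)) = -36.8428; s = 37.0000 − 36.8428 = 0.1572

θ=92.2°: 4.3319
θ=174.5°: 9.4129
θ=354.3°: 0.8808
θ=357.6°: 0.1572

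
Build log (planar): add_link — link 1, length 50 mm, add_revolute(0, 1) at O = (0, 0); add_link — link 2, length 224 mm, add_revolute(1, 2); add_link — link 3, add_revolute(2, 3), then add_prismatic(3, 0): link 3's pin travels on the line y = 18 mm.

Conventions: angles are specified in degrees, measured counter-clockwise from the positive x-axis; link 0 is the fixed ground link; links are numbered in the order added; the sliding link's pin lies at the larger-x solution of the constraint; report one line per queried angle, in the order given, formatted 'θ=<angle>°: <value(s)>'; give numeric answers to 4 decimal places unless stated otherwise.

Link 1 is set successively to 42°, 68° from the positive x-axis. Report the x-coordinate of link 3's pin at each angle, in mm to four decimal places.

geometry: r = 50 mm, L = 224 mm, e = 18 mm
θ=42°: crank pin P = (r cos θ, r sin θ) = (37.157241, 33.456530)
θ=42°: h = r sin θ − e = 33.456530 − 18 = 15.456530
θ=42°: x = r cos θ + √(L² − h²) = 37.157241 + 223.466095 = 260.623336
θ=68°: crank pin P = (r cos θ, r sin θ) = (18.730330, 46.359193)
θ=68°: h = r sin θ − e = 46.359193 − 18 = 28.359193
θ=68°: x = r cos θ + √(L² − h²) = 18.730330 + 222.197561 = 240.927891

θ=42°: 260.6233
θ=68°: 240.9279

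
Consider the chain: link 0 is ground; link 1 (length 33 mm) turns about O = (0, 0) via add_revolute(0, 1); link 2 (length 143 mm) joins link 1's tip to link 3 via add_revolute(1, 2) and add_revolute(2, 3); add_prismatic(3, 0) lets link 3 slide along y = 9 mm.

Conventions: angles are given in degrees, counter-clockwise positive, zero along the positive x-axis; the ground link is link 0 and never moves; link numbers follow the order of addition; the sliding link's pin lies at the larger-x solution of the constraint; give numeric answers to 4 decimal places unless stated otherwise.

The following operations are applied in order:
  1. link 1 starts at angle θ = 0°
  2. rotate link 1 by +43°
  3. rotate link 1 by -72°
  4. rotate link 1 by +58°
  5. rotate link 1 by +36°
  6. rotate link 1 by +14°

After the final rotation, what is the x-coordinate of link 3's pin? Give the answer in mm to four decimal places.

geometry: r = 33 mm, L = 143 mm, e = 9 mm; θ starts at 0°
rotate link 1 by +43°: θ ← 0° +43° = 43°
rotate link 1 by -72°: θ ← 43° -72° = -29°
rotate link 1 by +58°: θ ← -29° +58° = 29°
rotate link 1 by +36°: θ ← 29° +36° = 65°
rotate link 1 by +14°: θ ← 65° +14° = 79°
crank pin P = (r cos θ, r sin θ) = (6.296697, 32.393697)
h = r sin θ − e = 32.393697 − 9 = 23.393697
x = r cos θ + √(L² − h²) = 6.296697 + 141.073509 = 147.370206

147.3702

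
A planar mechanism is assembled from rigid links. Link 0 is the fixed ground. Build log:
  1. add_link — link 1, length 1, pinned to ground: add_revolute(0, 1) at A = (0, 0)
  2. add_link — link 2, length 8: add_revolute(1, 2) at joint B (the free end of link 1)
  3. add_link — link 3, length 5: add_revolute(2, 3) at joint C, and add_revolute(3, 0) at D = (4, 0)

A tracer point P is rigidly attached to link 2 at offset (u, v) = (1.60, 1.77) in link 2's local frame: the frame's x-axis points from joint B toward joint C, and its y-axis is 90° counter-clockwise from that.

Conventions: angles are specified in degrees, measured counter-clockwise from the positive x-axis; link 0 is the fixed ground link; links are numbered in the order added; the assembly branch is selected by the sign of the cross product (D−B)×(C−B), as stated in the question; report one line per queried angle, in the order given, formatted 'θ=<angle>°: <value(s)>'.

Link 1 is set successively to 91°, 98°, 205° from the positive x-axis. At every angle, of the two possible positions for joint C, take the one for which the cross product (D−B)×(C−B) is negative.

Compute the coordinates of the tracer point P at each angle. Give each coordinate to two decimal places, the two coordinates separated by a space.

A=(0,0), D=(4.00,0)
θ=91°: B = A + 1.00·(cos91°, sin91°) = (-0.0175, 0.9998)
θ=91°: |BD| = 4.1400
θ=91°: circle(B,8.00) ∩ circle(D,5.00): a=6.7801, h=4.2461
θ=91°:   candidates: C₊=(7.5875,3.4828) cross=17.579; C₋=(5.5365,-4.7581) cross=-17.579
θ=91°:   branch - wants cross < 0 → take C=(5.5365,-4.7581) (cross=-17.579)
θ=91°: ex = (C−B)/|BC| = (0.6942,-0.7197); ey = (0.7197,0.6942)
θ=91°: P = B + 1.60·ex + 1.77·ey = (2.3673,1.0771)
θ=98°: B = A + 1.00·(cos98°, sin98°) = (-0.1392, 0.9903)
θ=98°: |BD| = 4.2560
θ=98°: circle(B,8.00) ∩ circle(D,5.00): a=6.7098, h=4.3565
θ=98°:   candidates: C₊=(7.4001,3.6660) cross=18.541; C₋=(5.3728,-4.8079) cross=-18.541
θ=98°:   branch - wants cross < 0 → take C=(5.3728,-4.8079) (cross=-18.541)
θ=98°: ex = (C−B)/|BC| = (0.6890,-0.7248); ey = (0.7248,0.6890)
θ=98°: P = B + 1.60·ex + 1.77·ey = (2.2461,1.0502)
θ=205°: B = A + 1.00·(cos205°, sin205°) = (-0.9063, -0.4226)
θ=205°: |BD| = 4.9245
θ=205°: circle(B,8.00) ∩ circle(D,5.00): a=6.4221, h=4.7705
θ=205°:   candidates: C₊=(5.0826,4.8814) cross=23.492; C₋=(5.9014,-4.6243) cross=-23.492
θ=205°:   branch - wants cross < 0 → take C=(5.9014,-4.6243) (cross=-23.492)
θ=205°: ex = (C−B)/|BC| = (0.8510,-0.5252); ey = (0.5252,0.8510)
θ=205°: P = B + 1.60·ex + 1.77·ey = (1.3849,0.2433)

θ=91°: 2.37 1.08
θ=98°: 2.25 1.05
θ=205°: 1.38 0.24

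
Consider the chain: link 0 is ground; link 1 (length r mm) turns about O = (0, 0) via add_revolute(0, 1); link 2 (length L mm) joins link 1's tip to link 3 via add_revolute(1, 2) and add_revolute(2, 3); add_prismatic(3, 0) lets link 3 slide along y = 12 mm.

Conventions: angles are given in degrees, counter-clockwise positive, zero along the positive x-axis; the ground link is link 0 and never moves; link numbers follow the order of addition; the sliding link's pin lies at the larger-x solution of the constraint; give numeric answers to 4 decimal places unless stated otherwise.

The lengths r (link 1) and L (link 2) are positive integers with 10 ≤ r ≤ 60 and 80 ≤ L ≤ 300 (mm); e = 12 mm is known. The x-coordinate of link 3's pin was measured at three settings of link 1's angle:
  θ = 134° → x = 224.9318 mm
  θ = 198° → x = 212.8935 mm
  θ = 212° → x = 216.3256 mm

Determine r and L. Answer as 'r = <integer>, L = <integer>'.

constraint per measurement: (x − r cos θ)² + (r sin θ − e)² = L²
subtracting the θ₁ and θ₂ equations cancels the r² and L² terms:
r = (x₁² − x₂²) / (2[(x₁cos θ₁ + e sin θ₁) − (x₂cos θ₂ + e sin θ₂)]) = 44.9998 → r = 45
L² = (x₁ − r cos θ₁)² + (r sin θ₁ − e)² = 66048.9959 → L = 257.0000 → L = 257
check at θ₃=212°: x = 216.3256 (printed 216.3256) ✓

r = 45, L = 257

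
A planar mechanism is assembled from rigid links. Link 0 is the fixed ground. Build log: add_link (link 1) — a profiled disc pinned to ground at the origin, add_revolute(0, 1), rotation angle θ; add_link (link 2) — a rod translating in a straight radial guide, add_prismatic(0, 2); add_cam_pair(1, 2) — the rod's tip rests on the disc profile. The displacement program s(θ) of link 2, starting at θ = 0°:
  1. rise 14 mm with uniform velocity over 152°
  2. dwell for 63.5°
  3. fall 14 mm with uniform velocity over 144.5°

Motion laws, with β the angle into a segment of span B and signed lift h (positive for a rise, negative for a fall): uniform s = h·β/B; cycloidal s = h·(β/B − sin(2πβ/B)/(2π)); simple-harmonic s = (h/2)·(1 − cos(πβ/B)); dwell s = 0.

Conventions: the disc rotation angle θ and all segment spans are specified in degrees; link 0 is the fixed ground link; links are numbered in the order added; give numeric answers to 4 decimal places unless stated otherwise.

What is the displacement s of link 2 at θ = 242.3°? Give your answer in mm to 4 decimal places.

seg 1 [0°–152°] uniform, h=14: full span → s += 14 → s = 14.0000
seg 2 [152°–215.5°] dwell: s stays 14.0000
seg 3 [215.5°–360°] uniform, h=-14: θ=242.3° here. β=26.8, B=144.5. -14·26.8/144.5 = -2.5965 → s = 11.4035

11.4035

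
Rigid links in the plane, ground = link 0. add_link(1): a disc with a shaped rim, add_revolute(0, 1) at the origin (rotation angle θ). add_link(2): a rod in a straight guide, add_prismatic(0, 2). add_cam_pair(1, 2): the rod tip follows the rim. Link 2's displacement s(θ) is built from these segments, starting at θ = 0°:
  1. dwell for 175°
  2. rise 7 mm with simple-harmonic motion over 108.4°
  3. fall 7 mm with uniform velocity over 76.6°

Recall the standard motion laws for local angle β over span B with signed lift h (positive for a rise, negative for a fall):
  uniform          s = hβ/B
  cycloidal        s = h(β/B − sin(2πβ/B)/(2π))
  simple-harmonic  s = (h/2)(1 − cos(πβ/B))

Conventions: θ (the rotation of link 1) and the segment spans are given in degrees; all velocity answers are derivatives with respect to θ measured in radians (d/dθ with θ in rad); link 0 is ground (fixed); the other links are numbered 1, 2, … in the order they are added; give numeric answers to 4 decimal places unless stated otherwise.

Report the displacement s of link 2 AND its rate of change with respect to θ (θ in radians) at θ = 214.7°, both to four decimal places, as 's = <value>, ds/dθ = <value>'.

segment 1 (0° to 175°, dwell): s unchanged at 0.0000
θ = 214.7° falls in segment 2 (175° to 283.4°, simple-harmonic, h = 7): β = 214.7 − 175 = 39.7°, B = 108.4°; Δs = 7/2·(1 − cos(π·0.3662)) = 2.0721; s = 0.0000 + 2.0721 = 2.0721
velocity in seg [175°–283.4°] (simple-harmonic), θ in radians: β = 39.7° = 0.6929 rad, B = 108.4° = 1.8919 rad; ds/dθ = (πh/(2B)) sin(πβ/B) = (π·7/(2·1.8919)) sin(π·0.3662) = 5.306149 mm/rad

s = 2.0721, ds/dθ = 5.3061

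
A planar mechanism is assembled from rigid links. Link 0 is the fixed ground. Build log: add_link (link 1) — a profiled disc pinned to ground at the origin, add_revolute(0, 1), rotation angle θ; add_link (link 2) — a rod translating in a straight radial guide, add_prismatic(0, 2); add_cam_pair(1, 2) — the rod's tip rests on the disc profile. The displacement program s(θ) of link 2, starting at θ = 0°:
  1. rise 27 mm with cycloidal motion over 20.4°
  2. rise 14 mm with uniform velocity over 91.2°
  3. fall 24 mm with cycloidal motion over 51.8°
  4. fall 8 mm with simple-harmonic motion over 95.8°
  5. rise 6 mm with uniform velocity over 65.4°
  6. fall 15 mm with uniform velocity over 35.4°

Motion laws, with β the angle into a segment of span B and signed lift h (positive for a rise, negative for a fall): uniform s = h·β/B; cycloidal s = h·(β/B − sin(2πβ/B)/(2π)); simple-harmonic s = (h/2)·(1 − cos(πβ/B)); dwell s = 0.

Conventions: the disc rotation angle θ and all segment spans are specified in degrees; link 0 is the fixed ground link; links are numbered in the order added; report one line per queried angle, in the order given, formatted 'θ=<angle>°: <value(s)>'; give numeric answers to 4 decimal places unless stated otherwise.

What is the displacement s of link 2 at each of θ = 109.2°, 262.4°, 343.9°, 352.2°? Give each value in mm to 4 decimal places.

seg 1 [0°–20.4°] cycloidal, h=27: full span → s += 27 → s = 27.0000
seg 2 [20.4°–111.6°] uniform, h=14: θ=109.2° here. β=88.8, B=91.2. 14·88.8/91.2 = 13.6316 → s = 40.6316
seg 2 [20.4°–111.6°] uniform, h=14: full span → s += 14 → s = 41.0000
seg 3 [111.6°–163.4°] cycloidal, h=-24: full span → s += -24 → s = 17.0000
seg 4 [163.4°–259.2°] simple-harmonic, h=-8: full span → s += -8 → s = 9.0000
seg 5 [259.2°–324.6°] uniform, h=6: θ=262.4° here. β=3.2, B=65.4. 6·3.2/65.4 = 0.2936 → s = 9.2936
seg 5 [259.2°–324.6°] uniform, h=6: full span → s += 6 → s = 15.0000
seg 6 [324.6°–360°] uniform, h=-15: θ=343.9° here. β=19.3, B=35.4. -15·19.3/35.4 = -8.1780 → s = 6.8220
seg 6 [324.6°–360°] uniform, h=-15: θ=352.2° here. β=27.6, B=35.4. -15·27.6/35.4 = -11.6949 → s = 3.3051

θ=109.2°: 40.6316
θ=262.4°: 9.2936
θ=343.9°: 6.8220
θ=352.2°: 3.3051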